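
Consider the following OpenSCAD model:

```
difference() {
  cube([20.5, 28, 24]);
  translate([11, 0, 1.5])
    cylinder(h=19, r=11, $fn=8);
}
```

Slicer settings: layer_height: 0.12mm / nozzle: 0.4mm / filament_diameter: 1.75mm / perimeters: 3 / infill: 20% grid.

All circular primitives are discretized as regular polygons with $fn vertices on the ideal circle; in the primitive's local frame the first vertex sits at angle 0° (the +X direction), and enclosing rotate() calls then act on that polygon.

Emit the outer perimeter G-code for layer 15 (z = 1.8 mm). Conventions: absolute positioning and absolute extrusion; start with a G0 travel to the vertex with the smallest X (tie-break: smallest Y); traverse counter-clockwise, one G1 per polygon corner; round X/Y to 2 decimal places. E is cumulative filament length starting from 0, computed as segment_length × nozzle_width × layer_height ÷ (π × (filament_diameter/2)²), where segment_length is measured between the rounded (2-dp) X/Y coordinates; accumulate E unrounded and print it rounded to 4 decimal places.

G0 X0.00 Y0.00 Z1.80
G1 X3.22 Y7.78 E0.1680
G1 X11.00 Y11.00 E0.3361
G1 X18.78 Y7.78 E0.5041
G1 X20.50 Y3.62 E0.5939
G1 X20.50 Y28.00 E1.0805
G1 X0.00 Y28.00 E1.4896
G1 X0.00 Y0.00 E2.0483

At z = 1.8 mm: the cube is present — its section is the full 20.5×28 rectangle; the cylinder at (11, 0): section is a regular 8-gon, circumradius r=11; Taking the first minus the rest: starting from the 20.5×28 cube, the r=11 cylinder at (11, 0) partially overlaps it — only the 168.40 mm² overlap (of its 342.24 mm²) is removed, clipping the outline — 1 connected region. The outline is a single polygon with 7 vertices. Extrusion per mm of travel: 0.4 × 0.12 / (π × 0.875²) = 0.019956. Accumulating E over each segment gives final E = 2.0483.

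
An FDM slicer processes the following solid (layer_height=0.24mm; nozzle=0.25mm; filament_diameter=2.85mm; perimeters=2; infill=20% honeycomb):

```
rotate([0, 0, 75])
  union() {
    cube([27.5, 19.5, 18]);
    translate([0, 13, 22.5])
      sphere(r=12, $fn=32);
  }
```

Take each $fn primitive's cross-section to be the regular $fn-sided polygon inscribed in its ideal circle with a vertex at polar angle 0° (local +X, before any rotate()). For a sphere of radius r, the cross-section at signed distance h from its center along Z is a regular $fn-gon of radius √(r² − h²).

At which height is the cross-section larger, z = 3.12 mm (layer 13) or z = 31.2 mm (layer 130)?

Layer 13 (z = 3.12): the 27.5×19.5 cube contributes its full rectangle (area 536.25 mm²); the sphere at (0, 13) is absent (|z−center|=19.380 > r=12); Combining (union): only the 27.5×19.5 cube is present, so the union is just that shape — area = 536.25 mm²; (rotated 75° about Z; rotation is an isometry so areas/perimeters/island counts are preserved). So its area = 536.25 mm². Layer 130 (z = 31.2): the cube does not reach this height (z outside [0, 18]); the sphere at (0, 13): section is a regular 32-gon, circumradius = √(r²−h²) = √(12²−8.7²) = 8.265 (area = (32/2)·8.265²·sin(360°/32) = 213.23 mm²); Taking the union: only the r=12 sphere at (0, 13) is present, so the union is just that shape — area = 213.23 mm²; (rotated 75° about Z; rotation is an isometry so areas/perimeters/island counts are preserved). So its area = 213.23 mm². Layer 13 is larger (536.25 vs 213.23 mm²).

layer 13 (z = 3.12 mm)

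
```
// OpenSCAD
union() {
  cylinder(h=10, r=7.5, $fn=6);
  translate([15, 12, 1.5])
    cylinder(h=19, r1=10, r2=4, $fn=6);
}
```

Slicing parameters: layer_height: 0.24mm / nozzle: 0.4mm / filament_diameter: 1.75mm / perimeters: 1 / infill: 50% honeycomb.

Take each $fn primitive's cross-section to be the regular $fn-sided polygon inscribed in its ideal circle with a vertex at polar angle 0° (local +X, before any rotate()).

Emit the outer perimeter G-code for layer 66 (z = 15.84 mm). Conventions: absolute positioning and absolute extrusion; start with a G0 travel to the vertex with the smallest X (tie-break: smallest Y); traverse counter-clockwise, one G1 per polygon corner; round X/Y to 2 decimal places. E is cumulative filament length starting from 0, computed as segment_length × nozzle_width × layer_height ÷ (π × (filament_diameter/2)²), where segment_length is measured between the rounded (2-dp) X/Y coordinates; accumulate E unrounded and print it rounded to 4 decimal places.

At z = 15.84 mm: the cylinder does not reach this height (z outside [0, 10]); the cone at (15, 12) contributes a regular 6-gon of circumradius 5.472 (interpolated between r1=10 and r2=4 at t=0.755); Merging all regions: only the cone at (15, 12) is present, so the union is just that shape — 1 connected region. The outline is a single polygon with 6 vertices. Extrusion per mm of travel: 0.4 × 0.24 / (π × 0.875²) = 0.039912. Accumulating E over each segment gives final E = 1.3107.

G0 X9.53 Y12.00 Z15.84
G1 X12.26 Y7.26 E0.2183
G1 X17.74 Y7.26 E0.4370
G1 X20.47 Y12.00 E0.6554
G1 X17.74 Y16.74 E0.8737
G1 X12.26 Y16.74 E1.0924
G1 X9.53 Y12.00 E1.3107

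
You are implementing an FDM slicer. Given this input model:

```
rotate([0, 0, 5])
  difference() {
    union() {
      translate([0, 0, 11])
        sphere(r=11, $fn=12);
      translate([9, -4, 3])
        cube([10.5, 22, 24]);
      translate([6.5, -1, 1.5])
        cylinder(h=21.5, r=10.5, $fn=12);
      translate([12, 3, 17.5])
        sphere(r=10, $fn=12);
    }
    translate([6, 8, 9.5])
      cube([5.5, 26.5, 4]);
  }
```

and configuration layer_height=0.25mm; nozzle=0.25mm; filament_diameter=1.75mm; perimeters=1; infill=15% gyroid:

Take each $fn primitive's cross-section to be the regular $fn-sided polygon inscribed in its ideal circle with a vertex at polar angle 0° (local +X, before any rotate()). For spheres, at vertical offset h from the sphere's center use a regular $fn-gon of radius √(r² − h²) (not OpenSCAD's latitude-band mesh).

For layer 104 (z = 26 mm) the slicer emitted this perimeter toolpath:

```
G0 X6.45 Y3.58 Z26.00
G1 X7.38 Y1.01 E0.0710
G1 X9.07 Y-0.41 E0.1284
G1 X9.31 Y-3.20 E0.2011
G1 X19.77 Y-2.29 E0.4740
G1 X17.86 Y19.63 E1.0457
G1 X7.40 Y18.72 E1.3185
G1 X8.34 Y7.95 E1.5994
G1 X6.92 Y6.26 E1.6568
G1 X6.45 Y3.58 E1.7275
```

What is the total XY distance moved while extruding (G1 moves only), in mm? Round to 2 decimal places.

66.48 mm

Sum the Euclidean lengths of each G1 segment: total = 66.48 mm.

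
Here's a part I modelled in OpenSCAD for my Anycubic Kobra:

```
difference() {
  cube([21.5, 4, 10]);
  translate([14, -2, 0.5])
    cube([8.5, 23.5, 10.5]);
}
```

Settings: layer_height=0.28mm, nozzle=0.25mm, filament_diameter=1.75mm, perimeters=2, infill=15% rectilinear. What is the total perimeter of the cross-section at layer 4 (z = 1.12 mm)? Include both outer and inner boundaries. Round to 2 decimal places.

At z = 1.12 mm: the cube (footprint 21.5×4) is included at this height (perimeter 51.00 mm); the 8.5×23.5 cube at (14, -2) contributes its full rectangle (perimeter 64.00 mm); Subtracting the remaining from the first: starting from the 21.5×4 cube, the 8.5×23.5 cube at (14, -2) partially overlaps it — only the 30.00 mm² overlap (of its 199.75 mm²) is removed, clipping the outline — boundary = 36.00 mm. Overall, the cross-section is a single solid region. Total boundary length (outer) = 36.00 mm.

36.00 mm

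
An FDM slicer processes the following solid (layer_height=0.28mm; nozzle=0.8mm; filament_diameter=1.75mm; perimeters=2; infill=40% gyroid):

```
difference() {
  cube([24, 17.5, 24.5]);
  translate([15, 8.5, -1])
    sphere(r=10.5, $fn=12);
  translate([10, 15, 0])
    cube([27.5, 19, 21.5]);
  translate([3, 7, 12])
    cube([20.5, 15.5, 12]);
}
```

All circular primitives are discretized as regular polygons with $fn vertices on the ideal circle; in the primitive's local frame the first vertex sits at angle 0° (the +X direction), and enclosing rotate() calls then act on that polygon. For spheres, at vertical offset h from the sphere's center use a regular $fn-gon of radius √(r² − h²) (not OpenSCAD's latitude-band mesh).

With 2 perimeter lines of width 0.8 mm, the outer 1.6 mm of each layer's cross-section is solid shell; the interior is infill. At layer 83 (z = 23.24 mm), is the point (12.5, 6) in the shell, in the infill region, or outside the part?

shell

At z = 23.24 mm: the 24×17.5 cube contributes its full rectangle; the sphere at (15, 8.5) is not intersected at this z (|z−center|=24.240 > r=10.5); the cube at (10, 15) does not reach this height (z outside [0, 21.5]); the 20.5×15.5 cube at (3, 7) contributes its full rectangle; Subtracting the remaining from the first: starting from the 24×17.5 cube, the 20.5×15.5 cube at (3, 7) partially overlaps it — only the 215.25 mm² overlap (of its 317.75 mm²) is removed, clipping the outline — 1 connected region. Overall, the cross-section is a single solid region. The nearest boundary edge runs (3.00, 7.00)→(23.50, 7.00); distance from the point to it = 1.00 mm. The point is inside the cross-section, 1.00 mm from the nearest boundary — within the 1.6 mm shell band (2 × 0.8).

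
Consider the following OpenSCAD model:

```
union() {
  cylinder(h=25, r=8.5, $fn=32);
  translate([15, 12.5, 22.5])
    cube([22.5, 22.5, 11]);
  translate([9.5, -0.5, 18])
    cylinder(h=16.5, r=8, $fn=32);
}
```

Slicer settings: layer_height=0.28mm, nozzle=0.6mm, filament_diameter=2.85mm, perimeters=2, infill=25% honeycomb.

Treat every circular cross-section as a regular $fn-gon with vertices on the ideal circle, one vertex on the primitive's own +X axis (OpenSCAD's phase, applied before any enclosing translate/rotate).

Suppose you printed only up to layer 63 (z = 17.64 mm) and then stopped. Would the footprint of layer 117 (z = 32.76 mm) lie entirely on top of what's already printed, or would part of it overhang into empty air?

Compare the two slices. At z = 17.64: the r=8.5 cylinder gives a regular 32-gon of circumradius 8.5 (constant along its height) (area = (32/2)·8.500²·sin(360°/32) = 225.52 mm²); the cube at (15, 12.5) does not reach this height (z outside [22.5, 33.5]); the cylinder at (9.5, -0.5) does not reach this height (z outside [18, 34.5]); Taking the union: only the r=8.5 cylinder is present, so the union is just that shape — area = 225.52 mm². At z = 32.76: the cylinder is absent (z outside [0, 25]); the cube at (15, 12.5) is present — its section is the full 22.5×22.5 rectangle (area 506.25 mm²); the cylinder at (9.5, -0.5): section is a regular 32-gon, circumradius r=8 (area = (32/2)·8.000²·sin(360°/32) = 199.77 mm²); Merging all regions: the 2 present regions are separate (no shared area or edge), so areas and boundary lengths simply add and each stays a separate island — area = 706.02 mm². Checking containment: at z = 32.76 the cross-section extends beyond the z = 17.64 cross-section by about 640.86 mm².

part overhangs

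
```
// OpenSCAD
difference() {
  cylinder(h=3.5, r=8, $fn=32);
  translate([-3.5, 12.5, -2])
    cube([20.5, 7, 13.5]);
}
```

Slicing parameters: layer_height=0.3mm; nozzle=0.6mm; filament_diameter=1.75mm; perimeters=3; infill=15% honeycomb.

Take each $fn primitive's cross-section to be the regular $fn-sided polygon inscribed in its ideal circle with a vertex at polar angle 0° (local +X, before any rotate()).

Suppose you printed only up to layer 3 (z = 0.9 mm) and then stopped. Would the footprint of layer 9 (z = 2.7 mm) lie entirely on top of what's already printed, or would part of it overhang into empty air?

entirely on top

Compare the two slices. At z = 0.9: the r=8 cylinder contributes a regular 32-gon of circumradius 8 (area = (32/2)·8.000²·sin(360°/32) = 199.77 mm²); the cube at (-3.5, 12.5) (footprint 20.5×7) is included at this height (area 143.50 mm²); Taking the first minus the rest: starting from the r=8 cylinder (199.77 mm²), the 20.5×7 cube at (-3.5, 12.5) misses the remaining region (no effect) — area = 199.77 mm². At z = 2.7: the r=8 cylinder contributes a regular 32-gon of circumradius 8 (area = (32/2)·8.000²·sin(360°/32) = 199.77 mm²); the 20.5×7 cube at (-3.5, 12.5) contributes its full rectangle (area 143.50 mm²); Subtracting the remaining from the first: starting from the r=8 cylinder (199.77 mm²), the 20.5×7 cube at (-3.5, 12.5) misses the remaining region (no effect) — area = 199.77 mm². Checking containment: the cross-section at z = 2.7 is a subset of the cross-section at z = 0.9.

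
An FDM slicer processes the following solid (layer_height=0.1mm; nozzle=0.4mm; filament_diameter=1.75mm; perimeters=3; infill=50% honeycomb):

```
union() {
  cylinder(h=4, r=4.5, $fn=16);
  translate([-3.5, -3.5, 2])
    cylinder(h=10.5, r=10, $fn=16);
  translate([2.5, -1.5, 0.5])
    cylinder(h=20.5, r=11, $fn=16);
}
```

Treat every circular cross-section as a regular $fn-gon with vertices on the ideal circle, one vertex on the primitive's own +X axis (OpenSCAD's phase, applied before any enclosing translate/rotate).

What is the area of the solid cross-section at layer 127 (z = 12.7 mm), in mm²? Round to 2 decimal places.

370.44 mm²

At z = 12.7 mm: the cylinder is absent (z outside [0, 4]); the cylinder at (-3.5, -3.5) is not intersected at this z (z outside [2, 12.5]); the r=11 cylinder at (2.5, -1.5) contributes a regular 16-gon of circumradius 11 (area = (16/2)·11.000²·sin(360°/16) = 370.44 mm²); Merging all regions: only the r=11 cylinder at (2.5, -1.5) is present, so the union is just that shape — area = 370.44 mm². Overall, the cross-section is a single solid region. Net area = 370.44 mm².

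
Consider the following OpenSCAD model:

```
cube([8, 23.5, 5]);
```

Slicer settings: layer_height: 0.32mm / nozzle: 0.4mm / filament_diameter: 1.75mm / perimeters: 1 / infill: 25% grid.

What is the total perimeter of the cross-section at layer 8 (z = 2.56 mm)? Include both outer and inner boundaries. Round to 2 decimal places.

At z = 2.56 mm: the 8×23.5 cube contributes its full rectangle (perimeter 63.00 mm). Overall, the cross-section is a single solid region. Total boundary length (outer) = 63.00 mm.

63.00 mm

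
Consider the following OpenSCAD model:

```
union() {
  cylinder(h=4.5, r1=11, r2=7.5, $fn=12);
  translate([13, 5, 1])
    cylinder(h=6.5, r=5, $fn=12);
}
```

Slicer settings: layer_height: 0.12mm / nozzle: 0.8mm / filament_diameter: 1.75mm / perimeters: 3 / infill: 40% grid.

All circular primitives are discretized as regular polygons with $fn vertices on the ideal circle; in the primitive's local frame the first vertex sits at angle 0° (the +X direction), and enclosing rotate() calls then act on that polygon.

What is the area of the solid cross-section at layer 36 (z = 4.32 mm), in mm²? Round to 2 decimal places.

250.11 mm²

At z = 4.32 mm: the cone contributes a regular 12-gon of circumradius 7.640 (interpolated between r1=11 and r2=7.5 at t=0.960) (area = (12/2)·7.640²·sin(360°/12) = 175.11 mm²); the cylinder at (13, 5): section is a regular 12-gon, circumradius r=5 (area = (12/2)·5.000²·sin(360°/12) = 75.00 mm²); Combining (union): the 2 present regions are separate (no shared area or edge), so areas and boundary lengths simply add and each stays a separate island — area = 250.11 mm². Overall, the cross-section has 2 separate islands. Net area = 250.11 mm².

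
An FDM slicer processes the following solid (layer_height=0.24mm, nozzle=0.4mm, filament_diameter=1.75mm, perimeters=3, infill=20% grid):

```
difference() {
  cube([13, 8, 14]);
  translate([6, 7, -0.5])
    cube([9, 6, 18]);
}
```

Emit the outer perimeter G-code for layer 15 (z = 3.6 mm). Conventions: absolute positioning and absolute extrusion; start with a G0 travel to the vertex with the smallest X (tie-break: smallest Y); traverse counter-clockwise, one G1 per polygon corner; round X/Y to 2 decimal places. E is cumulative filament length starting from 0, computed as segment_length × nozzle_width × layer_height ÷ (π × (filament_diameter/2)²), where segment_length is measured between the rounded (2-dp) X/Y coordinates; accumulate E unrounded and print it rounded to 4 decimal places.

G0 X0.00 Y0.00 Z3.60
G1 X13.00 Y0.00 E0.5189
G1 X13.00 Y7.00 E0.7982
G1 X6.00 Y7.00 E1.0776
G1 X6.00 Y8.00 E1.1175
G1 X0.00 Y8.00 E1.3570
G1 X0.00 Y0.00 E1.6763

At z = 3.6 mm: the cube is present — its section is the full 13×8 rectangle; the cube at (6, 7) is present — its section is the full 9×6 rectangle; Taking the first minus the rest: starting from the 13×8 cube, the 9×6 cube at (6, 7) partially overlaps it — only the 7.00 mm² overlap (of its 54.00 mm²) is removed, clipping the outline — 1 connected region. The outline is a single polygon with 6 vertices. Extrusion per mm of travel: 0.4 × 0.24 / (π × 0.875²) = 0.039912. Accumulating E over each segment gives final E = 1.6763.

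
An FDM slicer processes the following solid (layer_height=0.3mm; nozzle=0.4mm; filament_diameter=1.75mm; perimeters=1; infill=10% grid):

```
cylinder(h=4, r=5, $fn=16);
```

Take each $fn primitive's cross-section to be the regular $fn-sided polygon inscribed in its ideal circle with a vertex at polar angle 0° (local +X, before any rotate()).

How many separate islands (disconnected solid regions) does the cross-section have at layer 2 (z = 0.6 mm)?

1

At z = 0.6 mm: the cylinder: section is a regular 16-gon, circumradius r=5. Overall, the cross-section is a single solid region. Island count = 1.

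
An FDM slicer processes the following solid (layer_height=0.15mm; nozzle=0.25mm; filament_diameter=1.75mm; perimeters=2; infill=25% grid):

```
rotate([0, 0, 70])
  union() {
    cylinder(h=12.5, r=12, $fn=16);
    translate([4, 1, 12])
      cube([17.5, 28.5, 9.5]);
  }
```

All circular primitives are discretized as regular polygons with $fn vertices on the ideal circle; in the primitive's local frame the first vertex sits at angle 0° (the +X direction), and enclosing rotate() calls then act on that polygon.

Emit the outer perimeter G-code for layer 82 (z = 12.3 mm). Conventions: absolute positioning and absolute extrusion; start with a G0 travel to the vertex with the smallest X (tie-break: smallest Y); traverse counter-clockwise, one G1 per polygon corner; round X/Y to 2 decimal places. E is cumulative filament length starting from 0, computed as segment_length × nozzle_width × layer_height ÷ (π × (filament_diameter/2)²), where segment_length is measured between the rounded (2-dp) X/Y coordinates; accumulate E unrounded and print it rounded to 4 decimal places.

At z = 12.3 mm: the r=12 cylinder gives a regular 16-gon of circumradius 12 (constant along its height); the cube at (4, 1) (footprint 17.5×28.5) is included at this height; Taking the union: the regions partially overlap (shared area 55.90 mm²), so overlapping operands fuse into one piece — 1 connected region; (whole slice rotated 70° about Z — lengths, areas and connectivity unchanged). The outline is a single polygon with 18 vertices. Extrusion per mm of travel: 0.25 × 0.15 / (π × 0.875²) = 0.015591. Accumulating E over each segment gives final E = 2.1091.

G0 X-26.35 Y13.85 Z12.30
G1 X-9.16 Y7.59 E0.2852
G1 X-11.28 Y4.10 E0.3489
G1 X-11.99 Y-0.52 E0.4218
G1 X-10.88 Y-5.07 E0.4948
G1 X-8.11 Y-8.85 E0.5678
G1 X-4.10 Y-11.28 E0.6409
G1 X0.52 Y-11.99 E0.7138
G1 X5.07 Y-10.88 E0.7868
G1 X8.85 Y-8.11 E0.8599
G1 X11.28 Y-4.10 E0.9330
G1 X11.99 Y0.52 E1.0059
G1 X10.88 Y5.07 E1.0789
G1 X8.11 Y8.85 E1.1520
G1 X4.10 Y11.28 E1.2251
G1 X3.10 Y11.43 E1.2408
G1 X6.41 Y20.55 E1.3921
G1 X-20.37 Y30.29 E1.8364
G1 X-26.35 Y13.85 E2.1091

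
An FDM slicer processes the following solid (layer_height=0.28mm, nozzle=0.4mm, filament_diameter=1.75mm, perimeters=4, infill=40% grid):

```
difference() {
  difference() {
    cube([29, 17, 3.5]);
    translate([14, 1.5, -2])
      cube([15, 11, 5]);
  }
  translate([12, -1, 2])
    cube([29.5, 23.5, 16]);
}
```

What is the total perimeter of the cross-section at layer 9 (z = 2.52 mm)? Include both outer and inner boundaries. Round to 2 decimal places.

At z = 2.52 mm: the cube is present — its section is the full 29×17 rectangle (perimeter 92.00 mm); the 15×11 cube at (14, 1.5) contributes its full rectangle (perimeter 52.00 mm); After the difference (first − rest): starting from the 29×17 cube, the 15×11 cube at (14, 1.5) lies inside it touching the edge (removes its full 165.00 mm²) — boundary = 122.00 mm; the 29.5×23.5 cube at (12, -1) contributes its full rectangle (perimeter 106.00 mm); Taking the first minus the rest: starting from the result so far, the 29.5×23.5 cube at (12, -1) partially overlaps it — only the 124.00 mm² overlap (of its 693.25 mm²) is removed, clipping the outline — boundary = 58.00 mm. Overall, the cross-section is a single solid region. Total boundary length (outer) = 58.00 mm.

58.00 mm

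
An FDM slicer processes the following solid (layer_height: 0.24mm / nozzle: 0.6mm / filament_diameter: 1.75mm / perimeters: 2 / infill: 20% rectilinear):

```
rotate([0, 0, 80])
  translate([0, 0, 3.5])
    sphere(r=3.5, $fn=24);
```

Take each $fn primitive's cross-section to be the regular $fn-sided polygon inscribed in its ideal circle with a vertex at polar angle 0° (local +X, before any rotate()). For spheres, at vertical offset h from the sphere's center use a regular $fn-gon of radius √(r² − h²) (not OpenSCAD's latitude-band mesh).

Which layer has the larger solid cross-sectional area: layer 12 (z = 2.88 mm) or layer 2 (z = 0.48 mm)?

Layer 12 (z = 2.88): the r=3.5 sphere slices to a regular 24-gon of circumradius 3.445 (√(r²−h²) with h=0.62 from center) (area = (24/2)·3.445²·sin(360°/24) = 36.85 mm²); (whole slice rotated 80° about Z — lengths, areas and connectivity unchanged). So its area = 36.85 mm². Layer 2 (z = 0.48): the sphere: section is a regular 24-gon, circumradius = √(r²−h²) = √(3.5²−3.02²) = 1.769 (area = (24/2)·1.769²·sin(360°/24) = 9.72 mm²); (rotated 80° about Z; rotation is an isometry so areas/perimeters/island counts are preserved). So its area = 9.72 mm². Layer 12 is larger (36.85 vs 9.72 mm²).

layer 12 (z = 2.88 mm)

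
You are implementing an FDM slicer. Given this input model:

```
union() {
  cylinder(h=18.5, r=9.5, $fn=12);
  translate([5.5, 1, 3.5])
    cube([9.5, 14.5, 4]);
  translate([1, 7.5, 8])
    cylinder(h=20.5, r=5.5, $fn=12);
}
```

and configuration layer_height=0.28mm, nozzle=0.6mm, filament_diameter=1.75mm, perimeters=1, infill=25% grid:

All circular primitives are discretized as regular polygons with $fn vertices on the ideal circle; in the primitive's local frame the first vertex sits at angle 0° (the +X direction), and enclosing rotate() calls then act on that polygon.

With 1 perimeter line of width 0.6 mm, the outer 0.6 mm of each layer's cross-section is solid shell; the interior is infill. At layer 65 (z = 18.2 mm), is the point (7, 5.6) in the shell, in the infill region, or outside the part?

At z = 18.2 mm: the r=9.5 cylinder contributes a regular 12-gon of circumradius 9.5; the cube at (5.5, 1) is not intersected at this z (z outside [3.5, 7.5]); the r=5.5 cylinder at (1, 7.5) gives a regular 12-gon of circumradius 5.5 (constant along its height); Combining (union): the regions partially overlap (shared area 57.90 mm²), so overlapping operands fuse into one piece — 1 connected region. Overall, the cross-section is a single solid region. The nearest boundary edge runs (6.28, 6.69)→(8.23, 4.75); distance from the point to it = 0.27 mm. The point is inside the cross-section, 0.27 mm from the nearest boundary — within the 0.6 mm shell band (1 × 0.6).

shell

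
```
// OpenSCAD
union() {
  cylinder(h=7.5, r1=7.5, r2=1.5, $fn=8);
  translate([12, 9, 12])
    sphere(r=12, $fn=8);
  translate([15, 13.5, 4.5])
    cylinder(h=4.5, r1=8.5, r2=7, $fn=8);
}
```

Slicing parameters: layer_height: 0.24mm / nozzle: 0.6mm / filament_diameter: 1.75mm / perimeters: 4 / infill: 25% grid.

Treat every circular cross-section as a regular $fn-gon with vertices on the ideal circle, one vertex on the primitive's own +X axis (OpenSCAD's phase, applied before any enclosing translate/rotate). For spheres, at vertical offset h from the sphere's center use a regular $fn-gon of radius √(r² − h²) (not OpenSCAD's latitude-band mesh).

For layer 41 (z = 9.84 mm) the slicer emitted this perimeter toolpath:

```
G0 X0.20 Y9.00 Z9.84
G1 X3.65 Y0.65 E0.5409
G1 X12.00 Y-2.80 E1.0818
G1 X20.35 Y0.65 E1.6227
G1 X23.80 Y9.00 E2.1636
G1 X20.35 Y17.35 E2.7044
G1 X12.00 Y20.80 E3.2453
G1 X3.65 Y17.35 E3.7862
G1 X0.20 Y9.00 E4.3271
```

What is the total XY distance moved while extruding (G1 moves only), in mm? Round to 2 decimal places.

72.28 mm

Sum the Euclidean lengths of each G1 segment: total = 72.28 mm.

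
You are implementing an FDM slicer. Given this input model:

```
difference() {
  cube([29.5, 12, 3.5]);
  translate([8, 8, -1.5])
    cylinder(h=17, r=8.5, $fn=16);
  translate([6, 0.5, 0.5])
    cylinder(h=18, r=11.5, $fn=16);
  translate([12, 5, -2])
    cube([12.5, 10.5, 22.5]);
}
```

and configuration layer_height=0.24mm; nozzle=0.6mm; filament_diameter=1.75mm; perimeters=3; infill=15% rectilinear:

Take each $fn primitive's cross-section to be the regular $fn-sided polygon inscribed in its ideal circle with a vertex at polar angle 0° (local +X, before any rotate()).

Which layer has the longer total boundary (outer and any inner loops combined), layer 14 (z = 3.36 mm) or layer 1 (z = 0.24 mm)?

Layer 14 (z = 3.36): the cube (footprint 29.5×12) is included at this height (perimeter 83.00 mm); the r=8.5 cylinder at (8, 8) gives a regular 16-gon of circumradius 8.5 (constant along its height) (perimeter = 2·16·8.500·sin(180°/16) = 53.06 mm); the r=11.5 cylinder at (6, 0.5) contributes a regular 16-gon of circumradius 11.5 (perimeter = 2·16·11.500·sin(180°/16) = 71.79 mm); the cube at (12, 5) is present — its section is the full 12.5×10.5 rectangle (perimeter 46.00 mm); Taking the first minus the rest: starting from the 29.5×12 cube, the r=8.5 cylinder at (8, 8) partially overlaps it — only the 172.64 mm² overlap (of its 221.19 mm²) is removed, clipping the outline; the r=11.5 cylinder at (6, 0.5) partially overlaps it — only the 25.60 mm² overlap (of its 404.88 mm²) is removed, clipping the outline; the 12.5×10.5 cube at (12, 5) partially overlaps it — only the 58.37 mm² overlap (of its 131.25 mm²) is removed, clipping the outline — boundary = 52.94 mm. So its perimeter = 52.94 mm. Layer 1 (z = 0.24): the cube (footprint 29.5×12) is included at this height (perimeter 83.00 mm); the r=8.5 cylinder at (8, 8) contributes a regular 16-gon of circumradius 8.5 (perimeter = 2·16·8.500·sin(180°/16) = 53.06 mm); the cylinder at (6, 0.5) is not intersected at this z (z outside [0.5, 18.5]); the 12.5×10.5 cube at (12, 5) contributes its full rectangle (perimeter 46.00 mm); Taking the first minus the rest: starting from the 29.5×12 cube, the r=8.5 cylinder at (8, 8) partially overlaps it — only the 172.64 mm² overlap (of its 221.19 mm²) is removed, clipping the outline; the 12.5×10.5 cube at (12, 5) partially overlaps it — only the 58.62 mm² overlap (of its 131.25 mm²) is removed, clipping the outline — boundary = 82.13 mm. So its perimeter = 82.13 mm. Layer 1 is larger (82.13 vs 52.94 mm).

layer 1 (z = 0.24 mm)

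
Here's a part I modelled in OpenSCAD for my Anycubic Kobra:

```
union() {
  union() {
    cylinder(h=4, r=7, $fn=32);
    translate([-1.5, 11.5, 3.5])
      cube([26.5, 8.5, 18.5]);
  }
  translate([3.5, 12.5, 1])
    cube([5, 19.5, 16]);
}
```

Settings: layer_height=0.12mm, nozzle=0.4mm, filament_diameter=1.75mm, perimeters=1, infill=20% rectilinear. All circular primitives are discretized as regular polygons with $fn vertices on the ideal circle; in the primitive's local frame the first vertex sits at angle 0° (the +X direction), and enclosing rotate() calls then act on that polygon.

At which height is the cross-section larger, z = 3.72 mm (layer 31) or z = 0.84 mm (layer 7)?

layer 31 (z = 3.72 mm)

Layer 31 (z = 3.72): the r=7 cylinder contributes a regular 32-gon of circumradius 7 (area = (32/2)·7.000²·sin(360°/32) = 152.95 mm²); the cube at (-1.5, 11.5) is present — its section is the full 26.5×8.5 rectangle (area 225.25 mm²); Taking the union: the 2 present regions are separate (no shared area or edge), so areas and boundary lengths simply add and each stays a separate island — area = 378.20 mm²; the cube at (3.5, 12.5) (footprint 5×19.5) is included at this height (area 97.50 mm²); Merging all regions: the regions partially overlap — summed areas 475.70 mm² minus the doubly-counted overlap 37.50 mm² gives 438.20 mm² — area = 438.20 mm². So its area = 438.20 mm². Layer 7 (z = 0.84): the r=7 cylinder gives a regular 32-gon of circumradius 7 (constant along its height) (area = (32/2)·7.000²·sin(360°/32) = 152.95 mm²); the cube at (-1.5, 11.5) is not intersected at this z (z outside [3.5, 22]); Combining (union): only the r=7 cylinder is present, so the union is just that shape — area = 152.95 mm²; the cube at (3.5, 12.5) is absent (z outside [1, 17]); Combining (union): only that combined region is present, so the union is just that shape — area = 152.95 mm². So its area = 152.95 mm². Layer 31 is larger (438.20 vs 152.95 mm²).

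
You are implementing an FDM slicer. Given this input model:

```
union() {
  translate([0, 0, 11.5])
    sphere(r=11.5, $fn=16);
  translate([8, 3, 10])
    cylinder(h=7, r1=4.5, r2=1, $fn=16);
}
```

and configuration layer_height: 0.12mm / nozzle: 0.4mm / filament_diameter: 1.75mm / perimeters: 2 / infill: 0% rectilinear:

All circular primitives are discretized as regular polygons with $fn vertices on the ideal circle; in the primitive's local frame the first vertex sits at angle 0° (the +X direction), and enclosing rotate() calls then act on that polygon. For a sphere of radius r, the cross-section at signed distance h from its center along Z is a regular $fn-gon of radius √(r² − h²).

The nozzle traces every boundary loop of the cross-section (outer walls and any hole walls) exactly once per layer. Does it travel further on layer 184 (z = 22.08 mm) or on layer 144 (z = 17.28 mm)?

Layer 184 (z = 22.08): the r=11.5 sphere slices to a regular 16-gon of circumradius 4.507 (√(r²−h²) with h=10.58 from center) (perimeter = 2·16·4.507·sin(180°/16) = 28.14 mm); the cone at (8, 3) is absent (z outside [10, 17]); Merging all regions: only the r=11.5 sphere is present, so the union is just that shape — boundary = 28.14 mm. So its perimeter = 28.14 mm. Layer 144 (z = 17.28): the sphere: section is a regular 16-gon, circumradius = √(r²−h²) = √(11.5²−5.78²) = 9.942 (perimeter = 2·16·9.942·sin(180°/16) = 62.07 mm); the cone at (8, 3) is not intersected at this z (z outside [10, 17]); Taking the union: only the r=11.5 sphere is present, so the union is just that shape — boundary = 62.07 mm. So its perimeter = 62.07 mm. Layer 144 is larger (62.07 vs 28.14 mm).

layer 144 (z = 17.28 mm)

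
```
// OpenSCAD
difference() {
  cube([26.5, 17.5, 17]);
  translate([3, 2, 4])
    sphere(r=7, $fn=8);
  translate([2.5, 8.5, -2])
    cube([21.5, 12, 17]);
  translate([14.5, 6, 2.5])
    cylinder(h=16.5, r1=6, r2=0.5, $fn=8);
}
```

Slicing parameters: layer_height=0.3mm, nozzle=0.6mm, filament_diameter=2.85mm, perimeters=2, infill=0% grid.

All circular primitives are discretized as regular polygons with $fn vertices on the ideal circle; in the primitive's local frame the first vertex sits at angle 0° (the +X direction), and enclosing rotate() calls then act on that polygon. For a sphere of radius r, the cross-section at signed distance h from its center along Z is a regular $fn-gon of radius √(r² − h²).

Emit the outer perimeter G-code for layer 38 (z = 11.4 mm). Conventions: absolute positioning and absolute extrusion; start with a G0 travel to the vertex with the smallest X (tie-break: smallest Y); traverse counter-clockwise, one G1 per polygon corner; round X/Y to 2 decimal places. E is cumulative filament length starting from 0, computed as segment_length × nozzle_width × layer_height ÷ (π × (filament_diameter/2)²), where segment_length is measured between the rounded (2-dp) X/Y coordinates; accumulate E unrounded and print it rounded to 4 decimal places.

G0 X0.00 Y0.00 Z11.40
G1 X26.50 Y0.00 E0.7477
G1 X26.50 Y17.50 E1.2415
G1 X24.00 Y17.50 E1.3120
G1 X24.00 Y8.50 E1.5660
G1 X15.79 Y8.50 E1.7976
G1 X16.64 Y8.14 E1.8237
G1 X17.53 Y6.00 E1.8891
G1 X16.64 Y3.86 E1.9545
G1 X14.50 Y2.97 E2.0199
G1 X12.36 Y3.86 E2.0853
G1 X11.47 Y6.00 E2.1507
G1 X12.36 Y8.14 E2.2161
G1 X13.21 Y8.50 E2.2421
G1 X2.50 Y8.50 E2.5443
G1 X2.50 Y17.50 E2.7982
G1 X0.00 Y17.50 E2.8688
G1 X0.00 Y0.00 E3.3625

At z = 11.4 mm: the cube is present — its section is the full 26.5×17.5 rectangle; the sphere at (3, 2) is absent (|z−center|=7.400 > r=7); the cube at (2.5, 8.5) is present — its section is the full 21.5×12 rectangle; the cone at (14.5, 6) contributes a regular 8-gon of circumradius 3.033 (interpolated between r1=6 and r2=0.5 at t=0.539); Taking the first minus the rest: starting from the 26.5×17.5 cube, the 21.5×12 cube at (2.5, 8.5) partially overlaps it — only the 193.50 mm² overlap (of its 258.00 mm²) is removed, clipping the outline; the cone at (14.5, 6) partially overlaps it — only the 25.34 mm² overlap (of its 26.02 mm²) is removed, clipping the outline — 1 connected region. The outline is a single polygon with 17 vertices. Extrusion per mm of travel: 0.6 × 0.3 / (π × 1.425²) = 0.028216. Accumulating E over each segment gives final E = 3.3625.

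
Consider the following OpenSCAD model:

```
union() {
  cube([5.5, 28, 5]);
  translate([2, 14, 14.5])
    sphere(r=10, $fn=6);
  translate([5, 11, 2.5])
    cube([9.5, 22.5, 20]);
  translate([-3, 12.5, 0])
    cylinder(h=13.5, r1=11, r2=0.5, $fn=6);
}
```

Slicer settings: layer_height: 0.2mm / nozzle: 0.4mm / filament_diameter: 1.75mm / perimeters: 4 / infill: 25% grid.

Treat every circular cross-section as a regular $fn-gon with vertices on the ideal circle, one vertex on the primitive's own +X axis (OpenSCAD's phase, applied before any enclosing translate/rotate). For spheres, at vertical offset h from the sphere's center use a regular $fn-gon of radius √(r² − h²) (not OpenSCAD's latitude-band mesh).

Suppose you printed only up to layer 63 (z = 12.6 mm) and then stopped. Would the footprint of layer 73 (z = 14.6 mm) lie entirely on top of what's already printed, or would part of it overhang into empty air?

Compare the two slices. At z = 12.6: the cube is not intersected at this z (z outside [0, 5]); the sphere at (2, 14): section is a regular 6-gon, circumradius = √(r²−h²) = √(10²−1.9²) = 9.818 (area = (6/2)·9.818²·sin(360°/6) = 250.43 mm²); the cube at (5, 11) (footprint 9.5×22.5) is included at this height (area 213.75 mm²); the cone at (-3, 12.5) (r1=11→r2=0.5) has section circumradius 1.200 here — a regular 6-gon (area = (6/2)·1.200²·sin(360°/6) = 3.74 mm²); Merging all regions: the regions partially overlap — summed areas 467.92 mm² minus the doubly-counted overlap 58.70 mm² gives 409.22 mm² — area = 409.22 mm². At z = 14.6: the cube does not reach this height (z outside [0, 5]); the r=10 sphere at (2, 14) slices to a regular 6-gon of circumradius 9.999 (√(r²−h²) with h=0.1 from center) (area = (6/2)·9.999²·sin(360°/6) = 259.78 mm²); the 9.5×22.5 cube at (5, 11) contributes its full rectangle (area 213.75 mm²); the cone at (-3, 12.5) is absent (z outside [0, 13.5]); Taking the union: the regions partially overlap — summed areas 473.53 mm² minus the doubly-counted overlap 57.37 mm² gives 416.17 mm² — area = 416.17 mm². Checking containment: at z = 14.6 the cross-section extends beyond the z = 12.6 cross-section by about 6.94 mm².

part overhangs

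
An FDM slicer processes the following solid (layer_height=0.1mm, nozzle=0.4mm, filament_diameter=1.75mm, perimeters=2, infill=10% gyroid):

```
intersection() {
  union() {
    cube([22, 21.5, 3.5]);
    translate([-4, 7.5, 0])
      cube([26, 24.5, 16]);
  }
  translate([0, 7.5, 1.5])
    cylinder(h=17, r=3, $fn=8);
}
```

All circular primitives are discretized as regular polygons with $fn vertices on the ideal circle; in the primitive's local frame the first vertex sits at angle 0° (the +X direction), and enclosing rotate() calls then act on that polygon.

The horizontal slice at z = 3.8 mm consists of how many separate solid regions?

At z = 3.8 mm: the cube does not reach this height (z outside [0, 3.5]); the cube at (-4, 7.5) is present — its section is the full 26×24.5 rectangle; Combining (union): only the 26×24.5 cube at (-4, 7.5) is present, so the union is just that shape — 1 connected region; the r=3 cylinder at (0, 7.5) contributes a regular 8-gon of circumradius 3; After intersecting: the r=3 cylinder at (0, 7.5) partially overlaps that combined region; clipping to the common part keeps 12.73 mm² — 1 connected region. The result has 1 disconnected region.

1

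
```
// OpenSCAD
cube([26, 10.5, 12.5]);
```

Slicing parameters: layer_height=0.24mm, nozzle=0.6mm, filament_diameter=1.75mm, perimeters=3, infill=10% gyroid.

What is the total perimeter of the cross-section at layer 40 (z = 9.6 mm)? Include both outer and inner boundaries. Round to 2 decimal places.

At z = 9.6 mm: the 26×10.5 cube contributes its full rectangle (perimeter 73.00 mm). Overall, the cross-section is a single solid region. Total boundary length (outer) = 73.00 mm.

73.00 mm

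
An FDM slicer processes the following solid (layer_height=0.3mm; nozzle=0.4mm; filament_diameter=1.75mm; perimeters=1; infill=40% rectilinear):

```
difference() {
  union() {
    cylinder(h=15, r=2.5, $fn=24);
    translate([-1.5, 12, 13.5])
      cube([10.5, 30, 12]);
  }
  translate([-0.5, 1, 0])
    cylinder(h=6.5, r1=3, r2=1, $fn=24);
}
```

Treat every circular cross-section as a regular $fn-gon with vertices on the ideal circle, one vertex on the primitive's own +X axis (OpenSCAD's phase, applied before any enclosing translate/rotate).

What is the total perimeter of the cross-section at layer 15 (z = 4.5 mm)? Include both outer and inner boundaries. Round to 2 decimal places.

At z = 4.5 mm: the cylinder: section is a regular 24-gon, circumradius r=2.5 (perimeter = 2·24·2.500·sin(180°/24) = 15.66 mm); the cube at (-1.5, 12) does not reach this height (z outside [13.5, 25.5]); Taking the union: only the r=2.5 cylinder is present, so the union is just that shape — boundary = 15.66 mm; the cone at (-0.5, 1) contributes a regular 24-gon of circumradius 1.615 (interpolated between r1=3 and r2=1 at t=0.692) (perimeter = 2·24·1.615·sin(180°/24) = 10.12 mm); After the difference (first − rest): starting from that combined region, the cone at (-0.5, 1) partially overlaps it — only the 7.69 mm² overlap (of its 8.10 mm²) is removed, clipping the outline — boundary = 20.48 mm. Overall, the cross-section is a single solid region. Total boundary length (outer) = 20.48 mm.

20.48 mm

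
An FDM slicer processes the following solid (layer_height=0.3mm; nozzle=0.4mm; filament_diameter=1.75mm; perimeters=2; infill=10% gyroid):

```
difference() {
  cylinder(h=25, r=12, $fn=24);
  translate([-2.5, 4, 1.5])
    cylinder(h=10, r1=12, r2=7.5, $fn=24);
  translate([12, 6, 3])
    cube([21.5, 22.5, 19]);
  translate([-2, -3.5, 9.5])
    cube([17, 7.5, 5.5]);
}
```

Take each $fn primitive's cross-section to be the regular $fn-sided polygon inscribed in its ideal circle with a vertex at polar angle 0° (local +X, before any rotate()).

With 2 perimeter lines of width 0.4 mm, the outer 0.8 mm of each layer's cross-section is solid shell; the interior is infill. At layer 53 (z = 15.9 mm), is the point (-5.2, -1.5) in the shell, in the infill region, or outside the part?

infill

At z = 15.9 mm: the r=12 cylinder contributes a regular 24-gon of circumradius 12; the cone at (-2.5, 4) is not intersected at this z (z outside [1.5, 11.5]); the 21.5×22.5 cube at (12, 6) contributes its full rectangle; the cube at (-2, -3.5) is not intersected at this z (z outside [9.5, 15]); Taking the first minus the rest: starting from the r=12 cylinder, the 21.5×22.5 cube at (12, 6) misses the remaining region (no effect) — 1 connected region. Overall, the cross-section is a single solid region. The nearest boundary edge runs (-10.39, -6.00)→(-11.59, -3.11); distance from the point to it = 6.52 mm. The point is inside the cross-section and 6.52 mm from the nearest boundary — more than the 0.8 mm shell width (2 × 0.4), so it's in the infill interior.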